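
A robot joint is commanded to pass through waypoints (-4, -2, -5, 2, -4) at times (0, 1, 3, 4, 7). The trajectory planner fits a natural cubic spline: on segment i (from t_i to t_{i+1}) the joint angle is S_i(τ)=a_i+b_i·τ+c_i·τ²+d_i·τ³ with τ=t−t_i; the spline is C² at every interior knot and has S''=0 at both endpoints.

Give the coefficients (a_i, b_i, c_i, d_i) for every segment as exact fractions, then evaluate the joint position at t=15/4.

  seg 0: a=-4 b=1637/500 c=0 d=-637/500
  seg 1: a=-2 b=-137/250 c=-1911/500 d=1673/1000
  seg 2: a=-5 b=106/25 c=777/125 d=-432/125
  seg 3: a=2 b=788/125 c=-519/125 d=173/375
S(15/4) = 437/2000

Δ: Δ0=2, Δ1=-3/2, Δ2=7, Δ3=-2
row 1: diag=6, rhs=-21; c'=1/3, d'=-7/2
row 2: denom=6−2·1/3=16/3; d'=(51−2·-7/2)/(16/3)=87/8
row 3: denom=8−1·3/16=125/16; d'=(-54−1·87/8)/(125/16)=-1038/125
back: M3=-1038/125
back: M2=87/8−3/16·-1038/125=1554/125
back: M1=-7/2−1/3·1554/125=-1911/250
M: M0=0, M1=-1911/250, M2=1554/125, M3=-1038/125, M4=0
seg 0: a=-4, c=M0/2=0, d=(M1−M0)/(6·1)=-637/500, b=Δ0−h0·(2M0+M1)/6=1637/500
seg 1: a=-2, c=M1/2=-1911/500, d=(M2−M1)/(6·2)=1673/1000, b=Δ1−h1·(2M1+M2)/6=-137/250
seg 2: a=-5, c=M2/2=777/125, d=(M3−M2)/(6·1)=-432/125, b=Δ2−h2·(2M2+M3)/6=106/25
seg 3: a=2, c=M3/2=-519/125, d=(M4−M3)/(6·3)=173/375, b=Δ3−h3·(2M3+M4)/6=788/125
t_q=15/4 → seg 2, τ=3/4; S=-5+106/25·τ+777/125·τ²+-432/125·τ³=437/2000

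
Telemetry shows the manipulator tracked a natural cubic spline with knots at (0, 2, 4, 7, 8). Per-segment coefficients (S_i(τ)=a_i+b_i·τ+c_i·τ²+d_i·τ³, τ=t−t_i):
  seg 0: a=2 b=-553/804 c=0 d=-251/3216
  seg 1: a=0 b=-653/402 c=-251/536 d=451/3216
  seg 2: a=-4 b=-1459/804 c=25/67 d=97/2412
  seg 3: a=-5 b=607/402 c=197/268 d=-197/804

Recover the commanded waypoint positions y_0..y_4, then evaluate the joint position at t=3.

y_0 = S_0(0) = a_0 = 2
y_1 = S_1(0) = a_1 = 0
y_2 = S_2(0) = a_2 = -4
y_3 = S_3(0) = a_3 = -5
y_4 = S_3(1) = -3
t_q=3 is in segment 1 (τ=1); S_1(τ)=-2093/1072

y_0=2 y_1=0 y_2=-4 y_3=-5 y_4=-3
S(3) = -2093/1072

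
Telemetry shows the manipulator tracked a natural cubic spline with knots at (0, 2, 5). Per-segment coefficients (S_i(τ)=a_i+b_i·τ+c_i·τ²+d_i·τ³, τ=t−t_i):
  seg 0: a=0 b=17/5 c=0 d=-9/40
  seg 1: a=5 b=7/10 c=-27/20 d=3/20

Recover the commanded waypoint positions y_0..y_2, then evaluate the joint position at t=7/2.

y_0 = S_0(0) = a_0 = 0
y_1 = S_1(0) = a_1 = 5
y_2 = S_1(3) = -1
t_q=7/2 is in segment 1 (τ=3/2); S_1(τ)=563/160

y_0=0 y_1=5 y_2=-1
S(7/2) = 563/160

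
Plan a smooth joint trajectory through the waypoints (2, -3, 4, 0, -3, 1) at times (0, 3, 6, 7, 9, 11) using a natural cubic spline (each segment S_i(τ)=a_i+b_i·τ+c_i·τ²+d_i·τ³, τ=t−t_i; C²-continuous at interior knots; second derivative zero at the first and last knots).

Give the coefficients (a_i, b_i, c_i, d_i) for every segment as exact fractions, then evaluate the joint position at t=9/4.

Δ: Δ0=-5/3, Δ1=7/3, Δ2=-4, Δ3=-3/2, Δ4=2
row 1: diag=12, rhs=24; c'=1/4, d'=2
row 2: denom=8−3·1/4=29/4; d'=(-38−3·2)/(29/4)=-176/29
row 3: denom=6−1·4/29=170/29; d'=(15−1·-176/29)/(170/29)=611/170
row 4: denom=8−2·29/85=622/85; d'=(21−2·611/170)/(622/85)=587/311
back: M4=587/311
back: M3=611/170−29/85·587/311=1835/622
back: M2=-176/29−4/29·1835/622=-2014/311
back: M1=2−1/4·-2014/311=2251/622
M: M0=0, M1=2251/622, M2=-2014/311, M3=1835/622, M4=587/311, M5=0
seg 0: a=2, c=M0/2=0, d=(M1−M0)/(6·3)=2251/11196, b=Δ0−h0·(2M0+M1)/6=-12973/3732
seg 1: a=-3, c=M1/2=2251/1244, d=(M2−M1)/(6·3)=-2093/3732, b=Δ1−h1·(2M1+M2)/6=3643/1866
seg 2: a=4, c=M2/2=-1007/311, d=(M3−M2)/(6·1)=5863/3732, b=Δ2−h2·(2M2+M3)/6=-8707/3732
seg 3: a=0, c=M3/2=1835/1244, d=(M4−M3)/(6·2)=-661/7464, b=Δ3−h3·(2M3+M4)/6=-7643/1866
seg 4: a=-3, c=M4/2=587/622, d=(M5−M4)/(6·2)=-587/3732, b=Δ4−h4·(2M4+M5)/6=692/933
t_q=9/4 → seg 0, τ=9/4; S=2+-12973/3732·τ+0·τ²+2251/11196·τ³=-281141/79616

  seg 0: a=2 b=-12973/3732 c=0 d=2251/11196
  seg 1: a=-3 b=3643/1866 c=2251/1244 d=-2093/3732
  seg 2: a=4 b=-8707/3732 c=-1007/311 d=5863/3732
  seg 3: a=0 b=-7643/1866 c=1835/1244 d=-661/7464
  seg 4: a=-3 b=692/933 c=587/622 d=-587/3732
S(9/4) = -281141/79616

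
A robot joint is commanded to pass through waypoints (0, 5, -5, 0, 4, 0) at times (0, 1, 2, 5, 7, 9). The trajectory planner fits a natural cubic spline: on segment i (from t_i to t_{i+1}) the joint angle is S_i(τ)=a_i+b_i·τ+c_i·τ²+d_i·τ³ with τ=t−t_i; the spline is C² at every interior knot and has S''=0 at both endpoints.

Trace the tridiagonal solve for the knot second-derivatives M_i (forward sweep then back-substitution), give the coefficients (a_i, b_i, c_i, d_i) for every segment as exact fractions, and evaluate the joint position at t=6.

Δ: Δ0=5, Δ1=-10, Δ2=5/3, Δ3=2, Δ4=-2
row 1: diag=4, rhs=-90; c'=1/4, d'=-45/2
row 2: denom=8−1·1/4=31/4; d'=(70−1·-45/2)/(31/4)=370/31
row 3: denom=10−3·12/31=274/31; d'=(2−3·370/31)/(274/31)=-524/137
row 4: denom=8−2·31/137=1034/137; d'=(-24−2·-524/137)/(1034/137)=-1120/517
back: M4=-1120/517
back: M3=-524/137−31/137·-1120/517=-1724/517
back: M2=370/31−12/31·-1724/517=6838/517
back: M1=-45/2−1/4·6838/517=-13342/517
M: M0=0, M1=-13342/517, M2=6838/517, M3=-1724/517, M4=-1120/517, M5=0
seg 0: a=0, c=M0/2=0, d=(M1−M0)/(6·1)=-6671/1551, b=Δ0−h0·(2M0+M1)/6=14426/1551
seg 1: a=5, c=M1/2=-6671/517, d=(M2−M1)/(6·1)=10090/1551, b=Δ1−h1·(2M1+M2)/6=-5587/1551
seg 2: a=-5, c=M2/2=3419/517, d=(M3−M2)/(6·3)=-1427/1551, b=Δ2−h2·(2M2+M3)/6=-15343/1551
seg 3: a=0, c=M3/2=-862/517, d=(M4−M3)/(6·2)=151/1551, b=Δ3−h3·(2M3+M4)/6=7670/1551
seg 4: a=4, c=M4/2=-560/517, d=(M5−M4)/(6·2)=280/1551, b=Δ4−h4·(2M4+M5)/6=-862/1551
t_q=6 → seg 3, τ=1; S=0+7670/1551·τ+-862/517·τ²+151/1551·τ³=1745/517

  seg 0: a=0 b=14426/1551 c=0 d=-6671/1551
  seg 1: a=5 b=-5587/1551 c=-6671/517 d=10090/1551
  seg 2: a=-5 b=-15343/1551 c=3419/517 d=-1427/1551
  seg 3: a=0 b=7670/1551 c=-862/517 d=151/1551
  seg 4: a=4 b=-862/1551 c=-560/517 d=280/1551
S(6) = 1745/517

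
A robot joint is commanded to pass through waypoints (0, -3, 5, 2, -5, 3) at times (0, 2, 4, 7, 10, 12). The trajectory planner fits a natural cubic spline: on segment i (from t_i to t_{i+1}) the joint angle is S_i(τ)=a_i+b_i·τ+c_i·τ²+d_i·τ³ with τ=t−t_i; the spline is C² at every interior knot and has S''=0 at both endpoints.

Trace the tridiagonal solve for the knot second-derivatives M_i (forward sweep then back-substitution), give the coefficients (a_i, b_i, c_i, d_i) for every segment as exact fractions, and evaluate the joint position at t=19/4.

  seg 0: a=0 b=-12313/3858 c=0 d=3263/7716
  seg 1: a=-3 b=7265/3858 c=3263/1286 d=-11411/15432
  seg 2: a=5 b=6094/1929 c=-4885/2572 d=11873/69444
  seg 3: a=2 b=-27935/7716 c=-1391/3858 d=18277/69444
  seg 4: a=-5 b=2551/1929 c=5165/2572 d=-5165/15432
S(19/4) = 1049069/164608

Δ: Δ0=-3/2, Δ1=4, Δ2=-1, Δ3=-7/3, Δ4=4
row 1: diag=8, rhs=33; c'=1/4, d'=33/8
row 2: denom=10−2·1/4=19/2; d'=(-30−2·33/8)/(19/2)=-153/38
row 3: denom=12−3·6/19=210/19; d'=(-8−3·-153/38)/(210/19)=31/84
row 4: denom=10−3·19/70=643/70; d'=(38−3·31/84)/(643/70)=5165/1286
back: M4=5165/1286
back: M3=31/84−19/70·5165/1286=-1391/1929
back: M2=-153/38−6/19·-1391/1929=-4885/1286
back: M1=33/8−1/4·-4885/1286=3263/643
M: M0=0, M1=3263/643, M2=-4885/1286, M3=-1391/1929, M4=5165/1286, M5=0
seg 0: a=0, c=M0/2=0, d=(M1−M0)/(6·2)=3263/7716, b=Δ0−h0·(2M0+M1)/6=-12313/3858
seg 1: a=-3, c=M1/2=3263/1286, d=(M2−M1)/(6·2)=-11411/15432, b=Δ1−h1·(2M1+M2)/6=7265/3858
seg 2: a=5, c=M2/2=-4885/2572, d=(M3−M2)/(6·3)=11873/69444, b=Δ2−h2·(2M2+M3)/6=6094/1929
seg 3: a=2, c=M3/2=-1391/3858, d=(M4−M3)/(6·3)=18277/69444, b=Δ3−h3·(2M3+M4)/6=-27935/7716
seg 4: a=-5, c=M4/2=5165/2572, d=(M5−M4)/(6·2)=-5165/15432, b=Δ4−h4·(2M4+M5)/6=2551/1929
t_q=19/4 → seg 2, τ=3/4; S=5+6094/1929·τ+-4885/2572·τ²+11873/69444·τ³=1049069/164608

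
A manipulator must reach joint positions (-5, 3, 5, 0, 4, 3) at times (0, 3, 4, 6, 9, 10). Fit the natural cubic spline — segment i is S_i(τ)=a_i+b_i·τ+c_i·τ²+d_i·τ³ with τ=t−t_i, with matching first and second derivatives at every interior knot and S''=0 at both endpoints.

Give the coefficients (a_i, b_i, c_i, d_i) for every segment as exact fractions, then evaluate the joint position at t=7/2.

Δ: Δ0=8/3, Δ1=2, Δ2=-5/2, Δ3=4/3, Δ4=-1
row 1: diag=8, rhs=-4; c'=1/8, d'=-1/2
row 2: denom=6−1·1/8=47/8; d'=(-27−1·-1/2)/(47/8)=-212/47
row 3: denom=10−2·16/47=438/47; d'=(23−2·-212/47)/(438/47)=1505/438
row 4: denom=8−3·47/146=1027/146; d'=(-14−3·1505/438)/(1027/146)=-273/79
back: M4=-273/79
back: M3=1505/438−47/146·-273/79=1078/237
back: M2=-212/47−16/47·1078/237=-1436/237
back: M1=-1/2−1/8·-1436/237=61/237
M: M0=0, M1=61/237, M2=-1436/237, M3=1078/237, M4=-273/79, M5=0
seg 0: a=-5, c=M0/2=0, d=(M1−M0)/(6·3)=61/4266, b=Δ0−h0·(2M0+M1)/6=401/158
seg 1: a=3, c=M1/2=61/474, d=(M2−M1)/(6·1)=-499/474, b=Δ1−h1·(2M1+M2)/6=231/79
seg 2: a=5, c=M2/2=-718/237, d=(M3−M2)/(6·2)=419/474, b=Δ2−h2·(2M2+M3)/6=11/474
seg 3: a=0, c=M3/2=539/237, d=(M4−M3)/(6·3)=-1897/4266, b=Δ3−h3·(2M3+M4)/6=-235/158
seg 4: a=4, c=M4/2=-273/158, d=(M5−M4)/(6·1)=91/158, b=Δ4−h4·(2M4+M5)/6=12/79
t_q=7/2 → seg 1, τ=1/2; S=3+231/79·τ+61/474·τ²+-499/474·τ³=16543/3792

  seg 0: a=-5 b=401/158 c=0 d=61/4266
  seg 1: a=3 b=231/79 c=61/474 d=-499/474
  seg 2: a=5 b=11/474 c=-718/237 d=419/474
  seg 3: a=0 b=-235/158 c=539/237 d=-1897/4266
  seg 4: a=4 b=12/79 c=-273/158 d=91/158
S(7/2) = 16543/3792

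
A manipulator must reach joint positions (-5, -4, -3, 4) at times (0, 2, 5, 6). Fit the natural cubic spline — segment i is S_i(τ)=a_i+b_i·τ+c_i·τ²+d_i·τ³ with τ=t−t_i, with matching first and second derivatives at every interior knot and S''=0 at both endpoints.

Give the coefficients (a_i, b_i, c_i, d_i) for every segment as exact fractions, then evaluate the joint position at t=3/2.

Δ: Δ0=1/2, Δ1=1/3, Δ2=7
row 1: diag=10, rhs=-1; c'=3/10, d'=-1/10
row 2: denom=8−3·3/10=71/10; d'=(40−3·-1/10)/(71/10)=403/71
back: M2=403/71
back: M1=-1/10−3/10·403/71=-128/71
M: M0=0, M1=-128/71, M2=403/71, M3=0
seg 0: a=-5, c=M0/2=0, d=(M1−M0)/(6·2)=-32/213, b=Δ0−h0·(2M0+M1)/6=469/426
seg 1: a=-4, c=M1/2=-64/71, d=(M2−M1)/(6·3)=59/142, b=Δ1−h1·(2M1+M2)/6=-299/426
seg 2: a=-3, c=M2/2=403/142, d=(M3−M2)/(6·1)=-403/426, b=Δ2−h2·(2M2+M3)/6=1088/213
t_q=3/2 → seg 0, τ=3/2; S=-5+469/426·τ+0·τ²+-32/213·τ³=-1095/284

  seg 0: a=-5 b=469/426 c=0 d=-32/213
  seg 1: a=-4 b=-299/426 c=-64/71 d=59/142
  seg 2: a=-3 b=1088/213 c=403/142 d=-403/426
S(3/2) = -1095/284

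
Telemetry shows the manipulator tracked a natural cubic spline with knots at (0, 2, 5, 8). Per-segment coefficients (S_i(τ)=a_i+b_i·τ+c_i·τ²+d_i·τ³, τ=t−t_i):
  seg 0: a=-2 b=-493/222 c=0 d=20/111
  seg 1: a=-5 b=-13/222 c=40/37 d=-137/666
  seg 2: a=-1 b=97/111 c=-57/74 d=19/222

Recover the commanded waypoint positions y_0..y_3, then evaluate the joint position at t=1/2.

y_0=-2 y_1=-5 y_2=-1 y_3=-3
S(1/2) = -457/148

y_0 = S_0(0) = a_0 = -2
y_1 = S_1(0) = a_1 = -5
y_2 = S_2(0) = a_2 = -1
y_3 = S_2(3) = -3
t_q=1/2 is in segment 0 (τ=1/2); S_0(τ)=-457/148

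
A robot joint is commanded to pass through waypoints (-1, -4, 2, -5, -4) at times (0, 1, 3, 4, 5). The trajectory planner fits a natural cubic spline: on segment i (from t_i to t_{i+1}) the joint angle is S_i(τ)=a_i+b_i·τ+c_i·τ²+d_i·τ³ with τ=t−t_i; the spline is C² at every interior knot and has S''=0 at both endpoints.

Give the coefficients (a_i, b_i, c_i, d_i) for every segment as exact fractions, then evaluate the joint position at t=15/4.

  seg 0: a=-1 b=-300/61 c=0 d=117/61
  seg 1: a=-4 b=51/61 c=351/61 d=-285/122
  seg 2: a=2 b=-255/61 c=-504/61 d=332/61
  seg 3: a=-5 b=-267/61 c=492/61 d=-164/61
S(15/4) = -3403/976

Δ: Δ0=-3, Δ1=3, Δ2=-7, Δ3=1
row 1: diag=6, rhs=36; c'=1/3, d'=6
row 2: denom=6−2·1/3=16/3; d'=(-60−2·6)/(16/3)=-27/2
row 3: denom=4−1·3/16=61/16; d'=(48−1·-27/2)/(61/16)=984/61
back: M3=984/61
back: M2=-27/2−3/16·984/61=-1008/61
back: M1=6−1/3·-1008/61=702/61
M: M0=0, M1=702/61, M2=-1008/61, M3=984/61, M4=0
seg 0: a=-1, c=M0/2=0, d=(M1−M0)/(6·1)=117/61, b=Δ0−h0·(2M0+M1)/6=-300/61
seg 1: a=-4, c=M1/2=351/61, d=(M2−M1)/(6·2)=-285/122, b=Δ1−h1·(2M1+M2)/6=51/61
seg 2: a=2, c=M2/2=-504/61, d=(M3−M2)/(6·1)=332/61, b=Δ2−h2·(2M2+M3)/6=-255/61
seg 3: a=-5, c=M3/2=492/61, d=(M4−M3)/(6·1)=-164/61, b=Δ3−h3·(2M3+M4)/6=-267/61
t_q=15/4 → seg 2, τ=3/4; S=2+-255/61·τ+-504/61·τ²+332/61·τ³=-3403/976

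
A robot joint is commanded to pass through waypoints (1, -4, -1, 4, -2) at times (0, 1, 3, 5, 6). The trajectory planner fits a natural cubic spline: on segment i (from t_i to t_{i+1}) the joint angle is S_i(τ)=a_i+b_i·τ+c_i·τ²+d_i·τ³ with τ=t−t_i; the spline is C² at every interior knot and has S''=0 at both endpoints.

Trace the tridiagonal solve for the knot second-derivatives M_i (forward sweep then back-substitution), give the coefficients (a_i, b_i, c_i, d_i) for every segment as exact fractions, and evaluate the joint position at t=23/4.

Δ: Δ0=-5, Δ1=3/2, Δ2=5/2, Δ3=-6
row 1: diag=6, rhs=39; c'=1/3, d'=13/2
row 2: denom=8−2·1/3=22/3; d'=(6−2·13/2)/(22/3)=-21/22
row 3: denom=6−2·3/11=60/11; d'=(-51−2·-21/22)/(60/11)=-9
back: M3=-9
back: M2=-21/22−3/11·-9=3/2
back: M1=13/2−1/3·3/2=6
M: M0=0, M1=6, M2=3/2, M3=-9, M4=0
seg 0: a=1, c=M0/2=0, d=(M1−M0)/(6·1)=1, b=Δ0−h0·(2M0+M1)/6=-6
seg 1: a=-4, c=M1/2=3, d=(M2−M1)/(6·2)=-3/8, b=Δ1−h1·(2M1+M2)/6=-3
seg 2: a=-1, c=M2/2=3/4, d=(M3−M2)/(6·2)=-7/8, b=Δ2−h2·(2M2+M3)/6=9/2
seg 3: a=4, c=M3/2=-9/2, d=(M4−M3)/(6·1)=3/2, b=Δ3−h3·(2M3+M4)/6=-3
t_q=23/4 → seg 3, τ=3/4; S=4+-3·τ+-9/2·τ²+3/2·τ³=-19/128

  seg 0: a=1 b=-6 c=0 d=1
  seg 1: a=-4 b=-3 c=3 d=-3/8
  seg 2: a=-1 b=9/2 c=3/4 d=-7/8
  seg 3: a=4 b=-3 c=-9/2 d=3/2
S(23/4) = -19/128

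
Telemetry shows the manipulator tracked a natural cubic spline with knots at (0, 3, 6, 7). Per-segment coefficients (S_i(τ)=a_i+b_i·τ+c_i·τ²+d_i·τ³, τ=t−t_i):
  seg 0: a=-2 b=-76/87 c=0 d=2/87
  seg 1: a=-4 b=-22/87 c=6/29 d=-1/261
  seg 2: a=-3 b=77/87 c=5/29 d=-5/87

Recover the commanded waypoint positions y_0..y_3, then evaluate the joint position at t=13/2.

y_0 = S_0(0) = a_0 = -2
y_1 = S_1(0) = a_1 = -4
y_2 = S_2(0) = a_2 = -3
y_3 = S_2(1) = -2
t_q=13/2 is in segment 2 (τ=1/2); S_2(τ)=-585/232

y_0=-2 y_1=-4 y_2=-3 y_3=-2
S(13/2) = -585/232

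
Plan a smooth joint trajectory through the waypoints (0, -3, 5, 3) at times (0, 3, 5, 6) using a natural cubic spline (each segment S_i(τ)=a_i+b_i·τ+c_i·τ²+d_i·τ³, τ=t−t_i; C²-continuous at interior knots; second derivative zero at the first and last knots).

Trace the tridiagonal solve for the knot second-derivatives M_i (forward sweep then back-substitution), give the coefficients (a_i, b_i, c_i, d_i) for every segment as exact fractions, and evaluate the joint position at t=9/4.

  seg 0: a=0 b=-13/4 c=0 d=1/4
  seg 1: a=-3 b=7/2 c=9/4 d=-1
  seg 2: a=5 b=1/2 c=-15/4 d=5/4
S(9/4) = -1143/256

Δ: Δ0=-1, Δ1=4, Δ2=-2
row 1: diag=10, rhs=30; c'=1/5, d'=3
row 2: denom=6−2·1/5=28/5; d'=(-36−2·3)/(28/5)=-15/2
back: M2=-15/2
back: M1=3−1/5·-15/2=9/2
M: M0=0, M1=9/2, M2=-15/2, M3=0
seg 0: a=0, c=M0/2=0, d=(M1−M0)/(6·3)=1/4, b=Δ0−h0·(2M0+M1)/6=-13/4
seg 1: a=-3, c=M1/2=9/4, d=(M2−M1)/(6·2)=-1, b=Δ1−h1·(2M1+M2)/6=7/2
seg 2: a=5, c=M2/2=-15/4, d=(M3−M2)/(6·1)=5/4, b=Δ2−h2·(2M2+M3)/6=1/2
t_q=9/4 → seg 0, τ=9/4; S=0+-13/4·τ+0·τ²+1/4·τ³=-1143/256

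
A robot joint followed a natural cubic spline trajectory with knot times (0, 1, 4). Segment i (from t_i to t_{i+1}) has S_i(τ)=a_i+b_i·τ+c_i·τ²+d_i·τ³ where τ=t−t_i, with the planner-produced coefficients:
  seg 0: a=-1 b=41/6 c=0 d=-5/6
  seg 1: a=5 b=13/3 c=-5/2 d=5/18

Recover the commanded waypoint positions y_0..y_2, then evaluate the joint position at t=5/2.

y_0=-1 y_1=5 y_2=3
S(5/2) = 109/16

y_0 = S_0(0) = a_0 = -1
y_1 = S_1(0) = a_1 = 5
y_2 = S_1(3) = 3
t_q=5/2 is in segment 1 (τ=3/2); S_1(τ)=109/16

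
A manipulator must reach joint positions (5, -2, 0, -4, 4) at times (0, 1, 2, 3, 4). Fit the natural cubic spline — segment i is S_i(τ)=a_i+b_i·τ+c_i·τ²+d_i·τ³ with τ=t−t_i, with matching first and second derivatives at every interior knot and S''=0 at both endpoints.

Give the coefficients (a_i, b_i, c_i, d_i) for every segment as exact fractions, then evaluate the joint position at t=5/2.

Δ: Δ0=-7, Δ1=2, Δ2=-4, Δ3=8
row 1: diag=4, rhs=54; c'=1/4, d'=27/2
row 2: denom=4−1·1/4=15/4; d'=(-36−1·27/2)/(15/4)=-66/5
row 3: denom=4−1·4/15=56/15; d'=(72−1·-66/5)/(56/15)=639/28
back: M3=639/28
back: M2=-66/5−4/15·639/28=-135/7
back: M1=27/2−1/4·-135/7=513/28
M: M0=0, M1=513/28, M2=-135/7, M3=639/28, M4=0
seg 0: a=5, c=M0/2=0, d=(M1−M0)/(6·1)=171/56, b=Δ0−h0·(2M0+M1)/6=-563/56
seg 1: a=-2, c=M1/2=513/56, d=(M2−M1)/(6·1)=-351/56, b=Δ1−h1·(2M1+M2)/6=-25/28
seg 2: a=0, c=M2/2=-135/14, d=(M3−M2)/(6·1)=393/56, b=Δ2−h2·(2M2+M3)/6=-11/8
seg 3: a=-4, c=M3/2=639/56, d=(M4−M3)/(6·1)=-213/56, b=Δ3−h3·(2M3+M4)/6=11/28
t_q=5/2 → seg 2, τ=1/2; S=0+-11/8·τ+-135/14·τ²+393/56·τ³=-995/448

  seg 0: a=5 b=-563/56 c=0 d=171/56
  seg 1: a=-2 b=-25/28 c=513/56 d=-351/56
  seg 2: a=0 b=-11/8 c=-135/14 d=393/56
  seg 3: a=-4 b=11/28 c=639/56 d=-213/56
S(5/2) = -995/448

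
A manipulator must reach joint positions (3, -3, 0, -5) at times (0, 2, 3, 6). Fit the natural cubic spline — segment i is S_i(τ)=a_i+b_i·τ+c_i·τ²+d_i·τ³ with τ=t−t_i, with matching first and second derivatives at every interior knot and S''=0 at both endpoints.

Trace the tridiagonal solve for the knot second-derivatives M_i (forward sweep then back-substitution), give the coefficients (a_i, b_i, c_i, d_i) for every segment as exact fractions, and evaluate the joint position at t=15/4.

  seg 0: a=3 b=-739/141 c=0 d=79/141
  seg 1: a=-3 b=209/141 c=158/47 d=-260/141
  seg 2: a=0 b=377/141 c=-102/47 d=34/141
S(15/4) = 1333/1504

Δ: Δ0=-3, Δ1=3, Δ2=-5/3
row 1: diag=6, rhs=36; c'=1/6, d'=6
row 2: denom=8−1·1/6=47/6; d'=(-28−1·6)/(47/6)=-204/47
back: M2=-204/47
back: M1=6−1/6·-204/47=316/47
M: M0=0, M1=316/47, M2=-204/47, M3=0
seg 0: a=3, c=M0/2=0, d=(M1−M0)/(6·2)=79/141, b=Δ0−h0·(2M0+M1)/6=-739/141
seg 1: a=-3, c=M1/2=158/47, d=(M2−M1)/(6·1)=-260/141, b=Δ1−h1·(2M1+M2)/6=209/141
seg 2: a=0, c=M2/2=-102/47, d=(M3−M2)/(6·3)=34/141, b=Δ2−h2·(2M2+M3)/6=377/141
t_q=15/4 → seg 2, τ=3/4; S=0+377/141·τ+-102/47·τ²+34/141·τ³=1333/1504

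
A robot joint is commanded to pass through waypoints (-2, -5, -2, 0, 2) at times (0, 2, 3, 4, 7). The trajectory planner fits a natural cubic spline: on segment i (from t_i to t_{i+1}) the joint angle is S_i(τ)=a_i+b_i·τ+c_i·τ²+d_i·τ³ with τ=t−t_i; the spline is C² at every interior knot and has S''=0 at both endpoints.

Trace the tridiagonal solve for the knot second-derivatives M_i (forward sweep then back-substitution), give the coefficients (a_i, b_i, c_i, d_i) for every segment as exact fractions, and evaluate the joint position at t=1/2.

  seg 0: a=-2 b=-839/267 c=0 d=877/2136
  seg 1: a=-5 b=953/534 c=877/356 d=-1333/1068
  seg 2: a=-2 b=3169/1068 c=-114/89 d=335/1068
  seg 3: a=0 b=719/534 c=-121/356 d=121/3204
S(1/2) = -20049/5696

Δ: Δ0=-3/2, Δ1=3, Δ2=2, Δ3=2/3
row 1: diag=6, rhs=27; c'=1/6, d'=9/2
row 2: denom=4−1·1/6=23/6; d'=(-6−1·9/2)/(23/6)=-63/23
row 3: denom=8−1·6/23=178/23; d'=(-8−1·-63/23)/(178/23)=-121/178
back: M3=-121/178
back: M2=-63/23−6/23·-121/178=-228/89
back: M1=9/2−1/6·-228/89=877/178
M: M0=0, M1=877/178, M2=-228/89, M3=-121/178, M4=0
seg 0: a=-2, c=M0/2=0, d=(M1−M0)/(6·2)=877/2136, b=Δ0−h0·(2M0+M1)/6=-839/267
seg 1: a=-5, c=M1/2=877/356, d=(M2−M1)/(6·1)=-1333/1068, b=Δ1−h1·(2M1+M2)/6=953/534
seg 2: a=-2, c=M2/2=-114/89, d=(M3−M2)/(6·1)=335/1068, b=Δ2−h2·(2M2+M3)/6=3169/1068
seg 3: a=0, c=M3/2=-121/356, d=(M4−M3)/(6·3)=121/3204, b=Δ3−h3·(2M3+M4)/6=719/534
t_q=1/2 → seg 0, τ=1/2; S=-2+-839/267·τ+0·τ²+877/2136·τ³=-20049/5696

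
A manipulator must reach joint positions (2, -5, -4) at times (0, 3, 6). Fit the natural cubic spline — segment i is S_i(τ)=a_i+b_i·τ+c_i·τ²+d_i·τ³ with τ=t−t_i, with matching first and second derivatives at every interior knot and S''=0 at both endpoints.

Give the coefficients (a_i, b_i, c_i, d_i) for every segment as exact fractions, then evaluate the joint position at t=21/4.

Δ: Δ0=-7/3, Δ1=1/3
row 1: diag=12, rhs=16; c'=1/4, d'=4/3
back: M1=4/3
M: M0=0, M1=4/3, M2=0
seg 0: a=2, c=M0/2=0, d=(M1−M0)/(6·3)=2/27, b=Δ0−h0·(2M0+M1)/6=-3
seg 1: a=-5, c=M1/2=2/3, d=(M2−M1)/(6·3)=-2/27, b=Δ1−h1·(2M1+M2)/6=-1
t_q=21/4 → seg 1, τ=9/4; S=-5+-1·τ+2/3·τ²+-2/27·τ³=-151/32

  seg 0: a=2 b=-3 c=0 d=2/27
  seg 1: a=-5 b=-1 c=2/3 d=-2/27
S(21/4) = -151/32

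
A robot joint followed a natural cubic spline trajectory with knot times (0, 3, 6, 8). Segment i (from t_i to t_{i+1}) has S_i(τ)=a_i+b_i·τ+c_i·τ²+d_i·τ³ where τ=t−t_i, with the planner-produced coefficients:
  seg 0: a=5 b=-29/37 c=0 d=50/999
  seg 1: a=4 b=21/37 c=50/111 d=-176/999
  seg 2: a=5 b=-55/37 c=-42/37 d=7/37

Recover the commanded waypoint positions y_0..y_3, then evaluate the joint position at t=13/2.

y_0 = S_0(0) = a_0 = 5
y_1 = S_1(0) = a_1 = 4
y_2 = S_2(0) = a_2 = 5
y_3 = S_2(2) = -1
t_q=13/2 is in segment 2 (τ=1/2); S_2(τ)=1183/296

y_0=5 y_1=4 y_2=5 y_3=-1
S(13/2) = 1183/296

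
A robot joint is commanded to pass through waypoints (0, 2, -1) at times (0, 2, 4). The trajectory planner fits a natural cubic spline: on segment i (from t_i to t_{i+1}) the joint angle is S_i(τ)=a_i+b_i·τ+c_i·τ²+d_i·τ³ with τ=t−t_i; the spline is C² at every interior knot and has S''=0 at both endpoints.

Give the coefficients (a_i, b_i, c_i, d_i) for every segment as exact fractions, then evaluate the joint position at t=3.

Δ: Δ0=1, Δ1=-3/2
row 1: diag=8, rhs=-15; c'=1/4, d'=-15/8
back: M1=-15/8
M: M0=0, M1=-15/8, M2=0
seg 0: a=0, c=M0/2=0, d=(M1−M0)/(6·2)=-5/32, b=Δ0−h0·(2M0+M1)/6=13/8
seg 1: a=2, c=M1/2=-15/16, d=(M2−M1)/(6·2)=5/32, b=Δ1−h1·(2M1+M2)/6=-1/4
t_q=3 → seg 1, τ=1; S=2+-1/4·τ+-15/16·τ²+5/32·τ³=31/32

  seg 0: a=0 b=13/8 c=0 d=-5/32
  seg 1: a=2 b=-1/4 c=-15/16 d=5/32
S(3) = 31/32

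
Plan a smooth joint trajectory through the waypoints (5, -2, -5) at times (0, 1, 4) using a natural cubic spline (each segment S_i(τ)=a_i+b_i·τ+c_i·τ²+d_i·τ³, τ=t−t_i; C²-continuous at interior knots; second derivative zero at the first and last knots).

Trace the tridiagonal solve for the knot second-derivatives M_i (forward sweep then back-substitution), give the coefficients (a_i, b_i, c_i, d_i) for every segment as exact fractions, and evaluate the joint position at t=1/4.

  seg 0: a=5 b=-31/4 c=0 d=3/4
  seg 1: a=-2 b=-11/2 c=9/4 d=-1/4
S(1/4) = 787/256

Δ: Δ0=-7, Δ1=-1
row 1: diag=8, rhs=36; c'=3/8, d'=9/2
back: M1=9/2
M: M0=0, M1=9/2, M2=0
seg 0: a=5, c=M0/2=0, d=(M1−M0)/(6·1)=3/4, b=Δ0−h0·(2M0+M1)/6=-31/4
seg 1: a=-2, c=M1/2=9/4, d=(M2−M1)/(6·3)=-1/4, b=Δ1−h1·(2M1+M2)/6=-11/2
t_q=1/4 → seg 0, τ=1/4; S=5+-31/4·τ+0·τ²+3/4·τ³=787/256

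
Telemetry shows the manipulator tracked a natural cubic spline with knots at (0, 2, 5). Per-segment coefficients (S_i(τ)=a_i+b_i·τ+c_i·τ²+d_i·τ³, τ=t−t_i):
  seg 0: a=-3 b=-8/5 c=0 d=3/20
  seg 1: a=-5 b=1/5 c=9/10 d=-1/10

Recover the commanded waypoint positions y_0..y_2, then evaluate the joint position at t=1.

y_0 = S_0(0) = a_0 = -3
y_1 = S_1(0) = a_1 = -5
y_2 = S_1(3) = 1
t_q=1 is in segment 0 (τ=1); S_0(τ)=-89/20

y_0=-3 y_1=-5 y_2=1
S(1) = -89/20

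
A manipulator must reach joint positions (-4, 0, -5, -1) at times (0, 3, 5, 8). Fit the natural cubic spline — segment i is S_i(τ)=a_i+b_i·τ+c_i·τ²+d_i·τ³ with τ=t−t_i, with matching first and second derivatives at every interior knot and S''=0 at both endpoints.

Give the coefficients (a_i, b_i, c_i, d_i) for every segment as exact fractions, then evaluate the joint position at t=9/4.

  seg 0: a=-4 b=133/48 c=0 d=-23/144
  seg 1: a=0 b=-37/24 c=-23/16 d=23/48
  seg 2: a=-5 b=-37/24 c=23/16 d=-23/144
S(9/4) = 425/1024

Δ: Δ0=4/3, Δ1=-5/2, Δ2=4/3
row 1: diag=10, rhs=-23; c'=1/5, d'=-23/10
row 2: denom=10−2·1/5=48/5; d'=(23−2·-23/10)/(48/5)=23/8
back: M2=23/8
back: M1=-23/10−1/5·23/8=-23/8
M: M0=0, M1=-23/8, M2=23/8, M3=0
seg 0: a=-4, c=M0/2=0, d=(M1−M0)/(6·3)=-23/144, b=Δ0−h0·(2M0+M1)/6=133/48
seg 1: a=0, c=M1/2=-23/16, d=(M2−M1)/(6·2)=23/48, b=Δ1−h1·(2M1+M2)/6=-37/24
seg 2: a=-5, c=M2/2=23/16, d=(M3−M2)/(6·3)=-23/144, b=Δ2−h2·(2M2+M3)/6=-37/24
t_q=9/4 → seg 0, τ=9/4; S=-4+133/48·τ+0·τ²+-23/144·τ³=425/1024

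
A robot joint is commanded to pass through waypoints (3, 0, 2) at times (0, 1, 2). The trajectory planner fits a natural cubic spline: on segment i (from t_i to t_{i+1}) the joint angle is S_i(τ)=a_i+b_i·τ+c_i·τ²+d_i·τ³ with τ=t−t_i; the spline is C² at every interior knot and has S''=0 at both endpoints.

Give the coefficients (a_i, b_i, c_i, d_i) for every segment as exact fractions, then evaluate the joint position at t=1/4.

  seg 0: a=3 b=-17/4 c=0 d=5/4
  seg 1: a=0 b=-1/2 c=15/4 d=-5/4
S(1/4) = 501/256

Δ: Δ0=-3, Δ1=2
row 1: diag=4, rhs=30; c'=1/4, d'=15/2
back: M1=15/2
M: M0=0, M1=15/2, M2=0
seg 0: a=3, c=M0/2=0, d=(M1−M0)/(6·1)=5/4, b=Δ0−h0·(2M0+M1)/6=-17/4
seg 1: a=0, c=M1/2=15/4, d=(M2−M1)/(6·1)=-5/4, b=Δ1−h1·(2M1+M2)/6=-1/2
t_q=1/4 → seg 0, τ=1/4; S=3+-17/4·τ+0·τ²+5/4·τ³=501/256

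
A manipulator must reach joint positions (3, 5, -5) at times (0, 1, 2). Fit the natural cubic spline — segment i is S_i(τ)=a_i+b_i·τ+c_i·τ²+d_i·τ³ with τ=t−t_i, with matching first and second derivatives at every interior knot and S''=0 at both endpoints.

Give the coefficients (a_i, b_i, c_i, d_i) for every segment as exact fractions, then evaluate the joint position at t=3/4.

  seg 0: a=3 b=5 c=0 d=-3
  seg 1: a=5 b=-4 c=-9 d=3
S(3/4) = 351/64

Δ: Δ0=2, Δ1=-10
row 1: diag=4, rhs=-72; c'=1/4, d'=-18
back: M1=-18
M: M0=0, M1=-18, M2=0
seg 0: a=3, c=M0/2=0, d=(M1−M0)/(6·1)=-3, b=Δ0−h0·(2M0+M1)/6=5
seg 1: a=5, c=M1/2=-9, d=(M2−M1)/(6·1)=3, b=Δ1−h1·(2M1+M2)/6=-4
t_q=3/4 → seg 0, τ=3/4; S=3+5·τ+0·τ²+-3·τ³=351/64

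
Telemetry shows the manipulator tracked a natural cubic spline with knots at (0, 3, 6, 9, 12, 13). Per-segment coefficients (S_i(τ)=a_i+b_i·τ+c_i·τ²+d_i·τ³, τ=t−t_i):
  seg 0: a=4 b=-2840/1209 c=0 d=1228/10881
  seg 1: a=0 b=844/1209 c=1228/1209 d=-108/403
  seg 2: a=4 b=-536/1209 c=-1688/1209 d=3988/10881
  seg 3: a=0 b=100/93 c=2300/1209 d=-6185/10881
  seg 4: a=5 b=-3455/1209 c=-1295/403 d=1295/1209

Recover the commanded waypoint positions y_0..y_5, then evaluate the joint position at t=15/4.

y_0=4 y_1=0 y_2=4 y_3=0 y_4=5 y_5=0
S(15/4) = 487/496

y_0 = S_0(0) = a_0 = 4
y_1 = S_1(0) = a_1 = 0
y_2 = S_2(0) = a_2 = 4
y_3 = S_3(0) = a_3 = 0
y_4 = S_4(0) = a_4 = 5
y_5 = S_4(1) = 0
t_q=15/4 is in segment 1 (τ=3/4); S_1(τ)=487/496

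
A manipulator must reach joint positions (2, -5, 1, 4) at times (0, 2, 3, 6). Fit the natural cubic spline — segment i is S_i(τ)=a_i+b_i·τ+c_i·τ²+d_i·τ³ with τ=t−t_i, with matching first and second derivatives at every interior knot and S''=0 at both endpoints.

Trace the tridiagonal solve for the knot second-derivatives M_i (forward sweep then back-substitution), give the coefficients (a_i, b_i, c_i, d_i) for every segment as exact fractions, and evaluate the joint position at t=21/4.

Δ: Δ0=-7/2, Δ1=6, Δ2=1
row 1: diag=6, rhs=57; c'=1/6, d'=19/2
row 2: denom=8−1·1/6=47/6; d'=(-30−1·19/2)/(47/6)=-237/47
back: M2=-237/47
back: M1=19/2−1/6·-237/47=486/47
M: M0=0, M1=486/47, M2=-237/47, M3=0
seg 0: a=2, c=M0/2=0, d=(M1−M0)/(6·2)=81/94, b=Δ0−h0·(2M0+M1)/6=-653/94
seg 1: a=-5, c=M1/2=243/47, d=(M2−M1)/(6·1)=-241/94, b=Δ1−h1·(2M1+M2)/6=319/94
seg 2: a=1, c=M2/2=-237/94, d=(M3−M2)/(6·3)=79/282, b=Δ2−h2·(2M2+M3)/6=284/47
t_q=21/4 → seg 2, τ=9/4; S=1+284/47·τ+-237/94·τ²+79/282·τ³=30217/6016

  seg 0: a=2 b=-653/94 c=0 d=81/94
  seg 1: a=-5 b=319/94 c=243/47 d=-241/94
  seg 2: a=1 b=284/47 c=-237/94 d=79/282
S(21/4) = 30217/6016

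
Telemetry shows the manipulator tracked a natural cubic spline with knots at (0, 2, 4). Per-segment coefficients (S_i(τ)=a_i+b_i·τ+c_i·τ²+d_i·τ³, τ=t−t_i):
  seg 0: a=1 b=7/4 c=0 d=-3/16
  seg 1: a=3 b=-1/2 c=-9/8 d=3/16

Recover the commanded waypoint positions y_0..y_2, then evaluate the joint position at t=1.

y_0=1 y_1=3 y_2=-1
S(1) = 41/16

y_0 = S_0(0) = a_0 = 1
y_1 = S_1(0) = a_1 = 3
y_2 = S_1(2) = -1
t_q=1 is in segment 0 (τ=1); S_0(τ)=41/16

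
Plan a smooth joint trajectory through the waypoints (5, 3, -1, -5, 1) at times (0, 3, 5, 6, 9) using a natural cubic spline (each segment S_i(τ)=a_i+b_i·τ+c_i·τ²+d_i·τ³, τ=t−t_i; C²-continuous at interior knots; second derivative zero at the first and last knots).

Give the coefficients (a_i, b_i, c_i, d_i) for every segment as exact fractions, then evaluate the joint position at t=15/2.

Δ: Δ0=-2/3, Δ1=-2, Δ2=-4, Δ3=2
row 1: diag=10, rhs=-8; c'=1/5, d'=-4/5
row 2: denom=6−2·1/5=28/5; d'=(-12−2·-4/5)/(28/5)=-13/7
row 3: denom=8−1·5/28=219/28; d'=(36−1·-13/7)/(219/28)=1060/219
back: M3=1060/219
back: M2=-13/7−5/28·1060/219=-596/219
back: M1=-4/5−1/5·-596/219=-56/219
M: M0=0, M1=-56/219, M2=-596/219, M3=1060/219, M4=0
seg 0: a=5, c=M0/2=0, d=(M1−M0)/(6·3)=-28/1971, b=Δ0−h0·(2M0+M1)/6=-118/219
seg 1: a=3, c=M1/2=-28/219, d=(M2−M1)/(6·2)=-15/73, b=Δ1−h1·(2M1+M2)/6=-202/219
seg 2: a=-1, c=M2/2=-298/219, d=(M3−M2)/(6·1)=92/73, b=Δ2−h2·(2M2+M3)/6=-854/219
seg 3: a=-5, c=M3/2=530/219, d=(M4−M3)/(6·3)=-530/1971, b=Δ3−h3·(2M3+M4)/6=-622/219
t_q=15/2 → seg 3, τ=3/2; S=-5+-622/219·τ+530/219·τ²+-530/1971·τ³=-1379/292

  seg 0: a=5 b=-118/219 c=0 d=-28/1971
  seg 1: a=3 b=-202/219 c=-28/219 d=-15/73
  seg 2: a=-1 b=-854/219 c=-298/219 d=92/73
  seg 3: a=-5 b=-622/219 c=530/219 d=-530/1971
S(15/2) = -1379/292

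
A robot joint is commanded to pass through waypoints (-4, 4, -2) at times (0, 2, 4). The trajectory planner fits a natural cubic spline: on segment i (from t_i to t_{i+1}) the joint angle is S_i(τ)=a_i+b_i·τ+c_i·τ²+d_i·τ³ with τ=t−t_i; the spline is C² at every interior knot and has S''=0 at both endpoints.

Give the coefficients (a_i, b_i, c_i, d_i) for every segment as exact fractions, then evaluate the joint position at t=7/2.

Δ: Δ0=4, Δ1=-3
row 1: diag=8, rhs=-42; c'=1/4, d'=-21/4
back: M1=-21/4
M: M0=0, M1=-21/4, M2=0
seg 0: a=-4, c=M0/2=0, d=(M1−M0)/(6·2)=-7/16, b=Δ0−h0·(2M0+M1)/6=23/4
seg 1: a=4, c=M1/2=-21/8, d=(M2−M1)/(6·2)=7/16, b=Δ1−h1·(2M1+M2)/6=1/2
t_q=7/2 → seg 1, τ=3/2; S=4+1/2·τ+-21/8·τ²+7/16·τ³=41/128

  seg 0: a=-4 b=23/4 c=0 d=-7/16
  seg 1: a=4 b=1/2 c=-21/8 d=7/16
S(7/2) = 41/128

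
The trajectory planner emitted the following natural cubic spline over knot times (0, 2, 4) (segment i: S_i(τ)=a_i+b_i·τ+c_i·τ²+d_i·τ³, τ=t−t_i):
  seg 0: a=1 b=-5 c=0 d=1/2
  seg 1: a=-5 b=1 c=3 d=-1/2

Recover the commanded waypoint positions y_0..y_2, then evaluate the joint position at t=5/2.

y_0=1 y_1=-5 y_2=5
S(5/2) = -61/16

y_0 = S_0(0) = a_0 = 1
y_1 = S_1(0) = a_1 = -5
y_2 = S_1(2) = 5
t_q=5/2 is in segment 1 (τ=1/2); S_1(τ)=-61/16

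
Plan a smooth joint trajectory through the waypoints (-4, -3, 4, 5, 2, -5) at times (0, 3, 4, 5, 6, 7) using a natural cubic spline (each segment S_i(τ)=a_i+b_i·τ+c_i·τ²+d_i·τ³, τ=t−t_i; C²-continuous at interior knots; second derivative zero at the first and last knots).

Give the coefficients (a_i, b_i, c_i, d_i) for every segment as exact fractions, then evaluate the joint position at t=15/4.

  seg 0: a=-4 b=-3629/1299 c=0 d=1354/3897
  seg 1: a=-3 b=8557/1299 c=1354/433 d=-3526/1299
  seg 2: a=4 b=6103/1299 c=-2172/433 d=1712/1299
  seg 3: a=5 b=-1793/1299 c=-460/433 d=-724/1299
  seg 4: a=2 b=-6725/1299 c=-1184/433 d=1184/1299
S(15/4) = 35393/13856

Δ: Δ0=1/3, Δ1=7, Δ2=1, Δ3=-3, Δ4=-7
row 1: diag=8, rhs=40; c'=1/8, d'=5
row 2: denom=4−1·1/8=31/8; d'=(-36−1·5)/(31/8)=-328/31
row 3: denom=4−1·8/31=116/31; d'=(-24−1·-328/31)/(116/31)=-104/29
row 4: denom=4−1·31/116=433/116; d'=(-24−1·-104/29)/(433/116)=-2368/433
back: M4=-2368/433
back: M3=-104/29−31/116·-2368/433=-920/433
back: M2=-328/31−8/31·-920/433=-4344/433
back: M1=5−1/8·-4344/433=2708/433
M: M0=0, M1=2708/433, M2=-4344/433, M3=-920/433, M4=-2368/433, M5=0
seg 0: a=-4, c=M0/2=0, d=(M1−M0)/(6·3)=1354/3897, b=Δ0−h0·(2M0+M1)/6=-3629/1299
seg 1: a=-3, c=M1/2=1354/433, d=(M2−M1)/(6·1)=-3526/1299, b=Δ1−h1·(2M1+M2)/6=8557/1299
seg 2: a=4, c=M2/2=-2172/433, d=(M3−M2)/(6·1)=1712/1299, b=Δ2−h2·(2M2+M3)/6=6103/1299
seg 3: a=5, c=M3/2=-460/433, d=(M4−M3)/(6·1)=-724/1299, b=Δ3−h3·(2M3+M4)/6=-1793/1299
seg 4: a=2, c=M4/2=-1184/433, d=(M5−M4)/(6·1)=1184/1299, b=Δ4−h4·(2M4+M5)/6=-6725/1299
t_q=15/4 → seg 1, τ=3/4; S=-3+8557/1299·τ+1354/433·τ²+-3526/1299·τ³=35393/13856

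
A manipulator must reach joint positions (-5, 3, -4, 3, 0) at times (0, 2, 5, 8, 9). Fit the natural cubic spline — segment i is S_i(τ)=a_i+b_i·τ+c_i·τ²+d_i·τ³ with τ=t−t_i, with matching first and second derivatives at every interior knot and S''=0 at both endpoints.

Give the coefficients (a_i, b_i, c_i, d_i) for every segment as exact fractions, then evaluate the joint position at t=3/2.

Δ: Δ0=4, Δ1=-7/3, Δ2=7/3, Δ3=-3
row 1: diag=10, rhs=-38; c'=3/10, d'=-19/5
row 2: denom=12−3·3/10=111/10; d'=(28−3·-19/5)/(111/10)=394/111
row 3: denom=8−3·10/37=266/37; d'=(-32−3·394/111)/(266/37)=-789/133
back: M3=-789/133
back: M2=394/111−10/37·-789/133=2056/399
back: M1=-19/5−3/10·2056/399=-711/133
M: M0=0, M1=-711/133, M2=2056/399, M3=-789/133, M4=0
seg 0: a=-5, c=M0/2=0, d=(M1−M0)/(6·2)=-237/532, b=Δ0−h0·(2M0+M1)/6=769/133
seg 1: a=3, c=M1/2=-711/266, d=(M2−M1)/(6·3)=4189/7182, b=Δ1−h1·(2M1+M2)/6=58/133
seg 2: a=-4, c=M2/2=1028/399, d=(M3−M2)/(6·3)=-4423/7182, b=Δ2−h2·(2M2+M3)/6=39/266
seg 3: a=3, c=M3/2=-789/266, d=(M4−M3)/(6·1)=263/266, b=Δ3−h3·(2M3+M4)/6=-136/133
t_q=3/2 → seg 0, τ=3/2; S=-5+769/133·τ+0·τ²+-237/532·τ³=1319/608

  seg 0: a=-5 b=769/133 c=0 d=-237/532
  seg 1: a=3 b=58/133 c=-711/266 d=4189/7182
  seg 2: a=-4 b=39/266 c=1028/399 d=-4423/7182
  seg 3: a=3 b=-136/133 c=-789/266 d=263/266
S(3/2) = 1319/608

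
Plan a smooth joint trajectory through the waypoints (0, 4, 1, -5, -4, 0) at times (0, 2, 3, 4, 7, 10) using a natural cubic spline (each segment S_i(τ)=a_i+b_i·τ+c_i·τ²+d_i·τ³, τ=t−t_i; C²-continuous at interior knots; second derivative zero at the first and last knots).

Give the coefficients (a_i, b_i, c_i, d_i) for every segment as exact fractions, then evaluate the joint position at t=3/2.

  seg 0: a=0 b=6550/1929 c=0 d=-673/1929
  seg 1: a=4 b=-1526/1929 c=-1346/643 d=-223/1929
  seg 2: a=1 b=-10271/1929 c=-1569/643 d=3404/1929
  seg 3: a=-5 b=-9473/1929 c=1835/643 d=-237/643
  seg 4: a=-4 b=4360/1929 c=-298/643 d=298/5787
S(3/2) = 20143/5144

Δ: Δ0=2, Δ1=-3, Δ2=-6, Δ3=1/3, Δ4=4/3
row 1: diag=6, rhs=-30; c'=1/6, d'=-5
row 2: denom=4−1·1/6=23/6; d'=(-18−1·-5)/(23/6)=-78/23
row 3: denom=8−1·6/23=178/23; d'=(38−1·-78/23)/(178/23)=476/89
row 4: denom=12−3·69/178=1929/178; d'=(6−3·476/89)/(1929/178)=-596/643
back: M4=-596/643
back: M3=476/89−69/178·-596/643=3670/643
back: M2=-78/23−6/23·3670/643=-3138/643
back: M1=-5−1/6·-3138/643=-2692/643
M: M0=0, M1=-2692/643, M2=-3138/643, M3=3670/643, M4=-596/643, M5=0
seg 0: a=0, c=M0/2=0, d=(M1−M0)/(6·2)=-673/1929, b=Δ0−h0·(2M0+M1)/6=6550/1929
seg 1: a=4, c=M1/2=-1346/643, d=(M2−M1)/(6·1)=-223/1929, b=Δ1−h1·(2M1+M2)/6=-1526/1929
seg 2: a=1, c=M2/2=-1569/643, d=(M3−M2)/(6·1)=3404/1929, b=Δ2−h2·(2M2+M3)/6=-10271/1929
seg 3: a=-5, c=M3/2=1835/643, d=(M4−M3)/(6·3)=-237/643, b=Δ3−h3·(2M3+M4)/6=-9473/1929
seg 4: a=-4, c=M4/2=-298/643, d=(M5−M4)/(6·3)=298/5787, b=Δ4−h4·(2M4+M5)/6=4360/1929
t_q=3/2 → seg 0, τ=3/2; S=0+6550/1929·τ+0·τ²+-673/1929·τ³=20143/5144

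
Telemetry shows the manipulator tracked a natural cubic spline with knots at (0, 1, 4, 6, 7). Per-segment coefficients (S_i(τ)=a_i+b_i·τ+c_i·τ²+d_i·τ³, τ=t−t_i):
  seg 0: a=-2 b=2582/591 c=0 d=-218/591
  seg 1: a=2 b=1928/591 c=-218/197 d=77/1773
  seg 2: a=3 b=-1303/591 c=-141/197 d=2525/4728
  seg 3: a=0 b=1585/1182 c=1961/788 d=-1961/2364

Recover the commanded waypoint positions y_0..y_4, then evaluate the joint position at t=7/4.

y_0 = S_0(0) = a_0 = -2
y_1 = S_1(0) = a_1 = 2
y_2 = S_2(0) = a_2 = 3
y_3 = S_3(0) = a_3 = 0
y_4 = S_3(1) = 3
t_q=7/4 is in segment 1 (τ=3/4); S_1(τ)=48447/12608

y_0=-2 y_1=2 y_2=3 y_3=0 y_4=3
S(7/4) = 48447/12608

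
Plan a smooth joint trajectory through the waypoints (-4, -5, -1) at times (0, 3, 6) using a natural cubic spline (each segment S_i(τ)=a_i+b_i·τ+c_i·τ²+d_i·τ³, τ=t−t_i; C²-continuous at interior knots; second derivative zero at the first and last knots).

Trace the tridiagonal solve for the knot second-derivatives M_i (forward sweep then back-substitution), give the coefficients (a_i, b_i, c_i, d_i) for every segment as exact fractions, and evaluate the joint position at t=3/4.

Δ: Δ0=-1/3, Δ1=4/3
row 1: diag=12, rhs=10; c'=1/4, d'=5/6
back: M1=5/6
M: M0=0, M1=5/6, M2=0
seg 0: a=-4, c=M0/2=0, d=(M1−M0)/(6·3)=5/108, b=Δ0−h0·(2M0+M1)/6=-3/4
seg 1: a=-5, c=M1/2=5/12, d=(M2−M1)/(6·3)=-5/108, b=Δ1−h1·(2M1+M2)/6=1/2
t_q=3/4 → seg 0, τ=3/4; S=-4+-3/4·τ+0·τ²+5/108·τ³=-1163/256

  seg 0: a=-4 b=-3/4 c=0 d=5/108
  seg 1: a=-5 b=1/2 c=5/12 d=-5/108
S(3/4) = -1163/256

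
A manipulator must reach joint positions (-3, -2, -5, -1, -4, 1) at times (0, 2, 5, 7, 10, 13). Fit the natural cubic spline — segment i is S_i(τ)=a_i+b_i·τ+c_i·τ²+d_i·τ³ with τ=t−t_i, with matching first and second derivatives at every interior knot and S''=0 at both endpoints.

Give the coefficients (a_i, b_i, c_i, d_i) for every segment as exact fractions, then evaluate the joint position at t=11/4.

Δ: Δ0=1/2, Δ1=-1, Δ2=2, Δ3=-1, Δ4=5/3
row 1: diag=10, rhs=-9; c'=3/10, d'=-9/10
row 2: denom=10−3·3/10=91/10; d'=(18−3·-9/10)/(91/10)=207/91
row 3: denom=10−2·20/91=870/91; d'=(-18−2·207/91)/(870/91)=-342/145
row 4: denom=12−3·91/290=3207/290; d'=(16−3·-342/145)/(3207/290)=6692/3207
back: M4=6692/3207
back: M3=-342/145−91/290·6692/3207=-9664/3207
back: M2=207/91−20/91·-9664/3207=9419/3207
back: M1=-9/10−3/10·9419/3207=-1904/1069
M: M0=0, M1=-1904/1069, M2=9419/3207, M3=-9664/3207, M4=6692/3207, M5=0
seg 0: a=-3, c=M0/2=0, d=(M1−M0)/(6·2)=-476/3207, b=Δ0−h0·(2M0+M1)/6=7015/6414
seg 1: a=-2, c=M1/2=-952/1069, d=(M2−M1)/(6·3)=15131/57726, b=Δ1−h1·(2M1+M2)/6=-4409/6414
seg 2: a=-5, c=M2/2=9419/6414, d=(M3−M2)/(6·2)=-6361/12828, b=Δ2−h2·(2M2+M3)/6=3356/3207
seg 3: a=-1, c=M3/2=-4832/3207, d=(M4−M3)/(6·3)=2726/9621, b=Δ3−h3·(2M3+M4)/6=1037/1069
seg 4: a=-4, c=M4/2=3346/3207, d=(M5−M4)/(6·3)=-3346/28863, b=Δ4−h4·(2M4+M5)/6=-449/1069
t_q=11/4 → seg 1, τ=3/4; S=-2+-4409/6414·τ+-952/1069·τ²+15131/57726·τ³=-397621/136832

  seg 0: a=-3 b=7015/6414 c=0 d=-476/3207
  seg 1: a=-2 b=-4409/6414 c=-952/1069 d=15131/57726
  seg 2: a=-5 b=3356/3207 c=9419/6414 d=-6361/12828
  seg 3: a=-1 b=1037/1069 c=-4832/3207 d=2726/9621
  seg 4: a=-4 b=-449/1069 c=3346/3207 d=-3346/28863
S(11/4) = -397621/136832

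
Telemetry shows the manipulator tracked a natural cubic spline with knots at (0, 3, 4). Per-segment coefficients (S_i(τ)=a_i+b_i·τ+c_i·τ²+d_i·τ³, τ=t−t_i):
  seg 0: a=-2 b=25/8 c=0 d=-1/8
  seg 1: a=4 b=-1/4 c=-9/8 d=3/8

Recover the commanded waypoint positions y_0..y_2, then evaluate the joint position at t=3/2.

y_0 = S_0(0) = a_0 = -2
y_1 = S_1(0) = a_1 = 4
y_2 = S_1(1) = 3
t_q=3/2 is in segment 0 (τ=3/2); S_0(τ)=145/64

y_0=-2 y_1=4 y_2=3
S(3/2) = 145/64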